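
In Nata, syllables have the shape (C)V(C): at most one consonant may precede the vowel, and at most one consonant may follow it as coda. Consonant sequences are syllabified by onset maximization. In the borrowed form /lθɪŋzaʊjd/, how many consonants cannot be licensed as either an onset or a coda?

2

Under (C)V(C), the unsyllabifiable consonants are /l/, /d/ (at most one coda consonant is licensed; onsets are limited to one consonant).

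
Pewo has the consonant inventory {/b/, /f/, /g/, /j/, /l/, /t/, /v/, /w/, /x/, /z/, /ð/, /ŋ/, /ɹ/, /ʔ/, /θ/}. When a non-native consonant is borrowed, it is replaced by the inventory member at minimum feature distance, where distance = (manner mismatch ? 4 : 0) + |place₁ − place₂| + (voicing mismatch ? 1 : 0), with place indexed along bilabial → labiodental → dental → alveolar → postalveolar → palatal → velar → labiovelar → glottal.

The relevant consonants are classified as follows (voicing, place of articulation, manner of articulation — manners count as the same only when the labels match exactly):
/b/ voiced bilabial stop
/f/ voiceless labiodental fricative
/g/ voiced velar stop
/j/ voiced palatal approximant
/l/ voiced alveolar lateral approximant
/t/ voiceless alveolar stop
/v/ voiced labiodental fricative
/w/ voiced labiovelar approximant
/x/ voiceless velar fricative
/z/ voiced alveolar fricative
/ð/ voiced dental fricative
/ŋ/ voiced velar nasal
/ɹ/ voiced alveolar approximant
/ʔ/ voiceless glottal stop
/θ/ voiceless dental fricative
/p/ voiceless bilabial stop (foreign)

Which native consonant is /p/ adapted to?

/b/ is closest: same manner (stop), place distance 0 (bilabial→bilabial), voicing differs (+1); total 1. Next closest is /t/ at distance 3.

b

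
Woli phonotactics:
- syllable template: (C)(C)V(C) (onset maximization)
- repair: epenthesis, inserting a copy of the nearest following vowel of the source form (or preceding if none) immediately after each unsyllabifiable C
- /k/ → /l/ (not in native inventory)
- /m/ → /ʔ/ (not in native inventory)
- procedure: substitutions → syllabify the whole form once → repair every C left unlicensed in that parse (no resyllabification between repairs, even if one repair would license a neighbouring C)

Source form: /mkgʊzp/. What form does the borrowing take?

ʔʊlgʊzpʊ

Substitution: /m/ → /ʔ/, /k/ → /l/, giving /ʔlgʊzp/.
Syllabifying with onset maximization leaves /ʔ/, /p/ stranded (at most one coda consonant is licensed; onsets may contain at most 2 consonants).
Epenthesis after each stranded consonant: /ʔ/ → /ʔʊ/, /p/ → /pʊ/.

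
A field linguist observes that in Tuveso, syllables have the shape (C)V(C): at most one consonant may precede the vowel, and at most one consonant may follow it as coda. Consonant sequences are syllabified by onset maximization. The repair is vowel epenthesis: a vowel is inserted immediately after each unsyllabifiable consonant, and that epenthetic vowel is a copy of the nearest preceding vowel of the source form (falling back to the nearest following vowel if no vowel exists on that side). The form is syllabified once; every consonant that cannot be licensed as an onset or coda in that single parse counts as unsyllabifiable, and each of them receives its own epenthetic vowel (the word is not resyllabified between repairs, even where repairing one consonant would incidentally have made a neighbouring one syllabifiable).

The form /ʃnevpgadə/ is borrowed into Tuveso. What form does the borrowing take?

ʃenevpegadə

Under (C)V(C), the unsyllabifiable consonants are /ʃ/, /p/ (at most one coda consonant is licensed; onsets are limited to one consonant).
Each unlicensed consonant becomes the onset of a new syllable: /ʃ/ → /ʃe/, /p/ → /pe/.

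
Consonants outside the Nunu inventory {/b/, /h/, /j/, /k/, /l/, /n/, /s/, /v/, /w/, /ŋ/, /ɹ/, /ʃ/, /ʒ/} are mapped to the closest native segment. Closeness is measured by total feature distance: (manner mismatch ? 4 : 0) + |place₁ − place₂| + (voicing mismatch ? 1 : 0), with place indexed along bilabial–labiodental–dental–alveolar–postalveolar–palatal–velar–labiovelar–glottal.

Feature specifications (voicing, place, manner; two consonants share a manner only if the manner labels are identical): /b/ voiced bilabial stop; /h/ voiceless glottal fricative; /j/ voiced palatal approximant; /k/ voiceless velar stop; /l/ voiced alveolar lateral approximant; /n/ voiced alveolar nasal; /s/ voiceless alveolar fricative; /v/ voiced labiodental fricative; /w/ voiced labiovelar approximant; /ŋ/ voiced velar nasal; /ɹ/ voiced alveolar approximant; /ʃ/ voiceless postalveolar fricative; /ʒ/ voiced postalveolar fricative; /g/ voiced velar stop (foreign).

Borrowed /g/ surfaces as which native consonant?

/k/ is closest: same manner (stop), place distance 0 (velar→velar), voicing differs (+1); total 1. Next closest is /ŋ/ at distance 4.

k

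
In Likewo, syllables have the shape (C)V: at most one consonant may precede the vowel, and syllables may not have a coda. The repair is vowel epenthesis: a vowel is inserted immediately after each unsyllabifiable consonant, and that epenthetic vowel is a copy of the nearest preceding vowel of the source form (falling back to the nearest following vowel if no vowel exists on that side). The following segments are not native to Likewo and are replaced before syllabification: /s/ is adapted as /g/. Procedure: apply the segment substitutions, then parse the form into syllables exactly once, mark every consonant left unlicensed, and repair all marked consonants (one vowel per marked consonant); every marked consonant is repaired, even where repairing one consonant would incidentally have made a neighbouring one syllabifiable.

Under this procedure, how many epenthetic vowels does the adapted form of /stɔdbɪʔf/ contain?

After substitution the input is /gtɔdbɪʔf/.
The unsyllabifiable consonants are /g/, /d/, /ʔ/, /f/; each receives one epenthetic vowel.

4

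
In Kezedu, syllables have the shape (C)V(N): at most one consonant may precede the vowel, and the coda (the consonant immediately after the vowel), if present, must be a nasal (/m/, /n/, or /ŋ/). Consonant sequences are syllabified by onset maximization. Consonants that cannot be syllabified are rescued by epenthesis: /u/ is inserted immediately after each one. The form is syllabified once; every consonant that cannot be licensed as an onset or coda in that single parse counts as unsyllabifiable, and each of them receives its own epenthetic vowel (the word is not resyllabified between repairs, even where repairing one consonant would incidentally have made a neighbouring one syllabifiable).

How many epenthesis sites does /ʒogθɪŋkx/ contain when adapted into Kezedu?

The unsyllabifiable consonants are /g/, /k/, /x/; each receives one epenthetic vowel.

3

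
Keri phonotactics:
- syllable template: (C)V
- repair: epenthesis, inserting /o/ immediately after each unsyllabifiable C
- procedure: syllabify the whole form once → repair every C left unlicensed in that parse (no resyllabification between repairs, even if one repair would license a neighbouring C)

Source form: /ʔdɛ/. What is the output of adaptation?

ʔodɛ

The consonants /ʔ/ cannot be parsed into a legal (C)V syllable (no codas are permitted; onsets are limited to one consonant).
Epenthesis after each stranded consonant: /ʔ/ → /ʔo/.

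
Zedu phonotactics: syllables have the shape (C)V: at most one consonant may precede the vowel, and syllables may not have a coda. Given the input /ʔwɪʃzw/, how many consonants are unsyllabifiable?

The consonants /ʔ/, /ʃ/, /z/, /w/ cannot be parsed into a legal (C)V syllable (no codas are permitted; onsets are limited to one consonant).

4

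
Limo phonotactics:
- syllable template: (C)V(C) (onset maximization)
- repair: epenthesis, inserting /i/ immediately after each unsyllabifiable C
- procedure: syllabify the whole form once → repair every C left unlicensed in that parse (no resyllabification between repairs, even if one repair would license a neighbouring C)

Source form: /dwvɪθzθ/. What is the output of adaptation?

Syllabifying with onset maximization leaves /d/, /w/, /z/, /θ/ stranded (at most one coda consonant is licensed; onsets are limited to one consonant).
Each unlicensed consonant becomes the onset of a new syllable: /d/ → /di/, /w/ → /wi/, /z/ → /zi/, /θ/ → /θi/.

diwivɪθziθi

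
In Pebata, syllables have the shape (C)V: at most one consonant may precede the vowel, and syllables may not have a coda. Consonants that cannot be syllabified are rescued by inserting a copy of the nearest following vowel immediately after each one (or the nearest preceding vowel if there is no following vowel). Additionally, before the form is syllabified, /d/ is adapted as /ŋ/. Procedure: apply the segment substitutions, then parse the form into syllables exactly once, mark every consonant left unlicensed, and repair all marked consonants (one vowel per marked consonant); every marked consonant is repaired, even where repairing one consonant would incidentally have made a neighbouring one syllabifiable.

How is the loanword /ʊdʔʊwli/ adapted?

ʊŋʊʔʊwili

Substitution: /d/ → /ŋ/, giving /ʊŋʔʊwli/.
The consonants /ŋ/, /w/ cannot be parsed into a legal (C)V syllable (no codas are permitted; onsets are limited to one consonant).
Inserting the epenthetic vowel yields /ŋ/ → /ŋʊ/, /w/ → /wi/.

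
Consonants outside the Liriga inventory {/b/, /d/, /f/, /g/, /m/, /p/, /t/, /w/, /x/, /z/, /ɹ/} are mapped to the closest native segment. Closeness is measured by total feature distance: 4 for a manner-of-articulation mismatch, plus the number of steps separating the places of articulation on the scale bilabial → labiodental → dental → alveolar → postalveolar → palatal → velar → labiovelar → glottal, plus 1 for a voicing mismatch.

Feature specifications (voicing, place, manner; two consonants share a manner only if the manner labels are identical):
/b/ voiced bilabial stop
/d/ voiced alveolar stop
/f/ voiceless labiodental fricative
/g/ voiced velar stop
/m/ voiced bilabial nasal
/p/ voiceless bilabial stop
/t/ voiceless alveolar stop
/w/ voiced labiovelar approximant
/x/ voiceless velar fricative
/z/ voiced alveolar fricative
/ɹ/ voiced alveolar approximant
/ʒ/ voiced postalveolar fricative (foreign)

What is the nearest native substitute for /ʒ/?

/z/ is closest: same manner (fricative), place distance 1 (postalveolar→alveolar), same voicing; total 1. Next closest is /x/ at distance 3.

z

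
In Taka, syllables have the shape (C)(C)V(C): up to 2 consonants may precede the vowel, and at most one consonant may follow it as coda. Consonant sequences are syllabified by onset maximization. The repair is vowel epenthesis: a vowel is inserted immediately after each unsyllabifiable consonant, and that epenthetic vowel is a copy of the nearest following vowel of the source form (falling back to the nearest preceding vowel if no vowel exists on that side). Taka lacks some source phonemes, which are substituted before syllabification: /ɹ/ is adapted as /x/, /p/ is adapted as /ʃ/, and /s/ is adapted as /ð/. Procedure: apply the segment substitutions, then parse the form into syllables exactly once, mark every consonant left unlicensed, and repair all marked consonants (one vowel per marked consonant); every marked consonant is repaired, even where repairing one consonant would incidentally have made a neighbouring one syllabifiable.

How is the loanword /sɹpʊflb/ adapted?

ðʊxʃʊflʊbʊ

Substitution: /s/ → /ð/, /ɹ/ → /x/, /p/ → /ʃ/, giving /ðxʃʊflb/.
Syllabifying with onset maximization leaves /ð/, /l/, /b/ stranded (at most one coda consonant is licensed; onsets may contain at most 2 consonants).
Epenthesis after each stranded consonant: /ð/ → /ðʊ/, /l/ → /lʊ/, /b/ → /bʊ/.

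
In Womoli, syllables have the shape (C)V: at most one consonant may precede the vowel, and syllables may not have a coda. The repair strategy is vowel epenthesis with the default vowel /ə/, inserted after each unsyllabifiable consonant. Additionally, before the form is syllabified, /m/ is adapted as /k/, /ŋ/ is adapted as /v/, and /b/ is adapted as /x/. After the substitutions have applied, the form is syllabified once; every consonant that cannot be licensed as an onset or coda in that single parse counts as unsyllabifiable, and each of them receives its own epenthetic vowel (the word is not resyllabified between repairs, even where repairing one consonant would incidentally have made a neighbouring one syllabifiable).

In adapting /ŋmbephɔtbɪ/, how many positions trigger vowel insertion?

After substitution the input is /vkxephɔtxɪ/.
The unsyllabifiable consonants are /v/, /k/, /p/, /t/; each receives one epenthetic vowel.

4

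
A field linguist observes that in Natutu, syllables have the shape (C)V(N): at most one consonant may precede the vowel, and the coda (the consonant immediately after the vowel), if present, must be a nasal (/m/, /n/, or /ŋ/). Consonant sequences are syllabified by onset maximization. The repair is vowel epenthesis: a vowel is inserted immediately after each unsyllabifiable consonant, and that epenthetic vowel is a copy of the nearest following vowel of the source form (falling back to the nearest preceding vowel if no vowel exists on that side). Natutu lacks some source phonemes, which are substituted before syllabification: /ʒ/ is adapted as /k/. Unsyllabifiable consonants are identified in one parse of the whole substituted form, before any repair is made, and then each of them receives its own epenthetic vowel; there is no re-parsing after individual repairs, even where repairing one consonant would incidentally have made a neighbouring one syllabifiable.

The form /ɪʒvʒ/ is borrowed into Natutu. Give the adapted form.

ɪkɪvɪkɪ

Substitution: /ʒ/ → /k/, giving /ɪkvk/.
Syllabifying with onset maximization leaves /k/, /v/, /k/ stranded (only a nasal (/m/, /n/, or /ŋ/) is licensed in coda position; onsets are limited to one consonant).
Epenthesis after each stranded consonant: /k/ → /kɪ/, /v/ → /vɪ/, /k/ → /kɪ/.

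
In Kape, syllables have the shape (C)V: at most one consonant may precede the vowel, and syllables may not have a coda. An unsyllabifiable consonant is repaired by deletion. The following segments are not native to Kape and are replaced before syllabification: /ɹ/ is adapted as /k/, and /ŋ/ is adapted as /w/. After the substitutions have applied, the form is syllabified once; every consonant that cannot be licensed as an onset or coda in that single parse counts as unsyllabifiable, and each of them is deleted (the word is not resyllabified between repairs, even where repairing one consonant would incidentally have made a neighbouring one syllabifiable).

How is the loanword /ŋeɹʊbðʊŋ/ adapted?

wekʊðʊ

Substitution: /ŋ/ → /w/, /ɹ/ → /k/, giving /wekʊbðʊw/.
Syllabifying with onset maximization leaves /b/, /w/ stranded (no codas are permitted; onsets are limited to one consonant).
Deletion applies to /b/, /w/.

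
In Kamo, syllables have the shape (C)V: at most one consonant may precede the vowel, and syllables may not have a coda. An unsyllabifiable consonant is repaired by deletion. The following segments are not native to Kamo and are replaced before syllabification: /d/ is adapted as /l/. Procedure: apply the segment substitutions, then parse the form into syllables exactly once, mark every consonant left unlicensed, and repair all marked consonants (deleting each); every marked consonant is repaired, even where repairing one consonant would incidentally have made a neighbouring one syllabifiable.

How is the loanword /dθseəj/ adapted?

Substitution: /d/ → /l/, giving /lθseəj/.
Under (C)V, the unsyllabifiable consonants are /l/, /θ/, /j/ (no codas are permitted; onsets are limited to one consonant).
Each unlicensed consonant is deleted: /l/, /θ/, /j/.

seə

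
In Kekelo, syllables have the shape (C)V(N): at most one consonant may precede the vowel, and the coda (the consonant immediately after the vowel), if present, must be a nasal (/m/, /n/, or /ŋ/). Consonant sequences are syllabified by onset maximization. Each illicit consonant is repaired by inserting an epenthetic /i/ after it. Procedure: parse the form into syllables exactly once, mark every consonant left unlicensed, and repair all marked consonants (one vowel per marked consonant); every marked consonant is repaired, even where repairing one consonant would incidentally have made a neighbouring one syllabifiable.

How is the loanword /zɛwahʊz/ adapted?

zɛwahʊzi

Syllabifying with onset maximization leaves /z/ stranded (only a nasal (/m/, /n/, or /ŋ/) is licensed in coda position; onsets are limited to one consonant).
Each unlicensed consonant becomes the onset of a new syllable: /z/ → /zi/.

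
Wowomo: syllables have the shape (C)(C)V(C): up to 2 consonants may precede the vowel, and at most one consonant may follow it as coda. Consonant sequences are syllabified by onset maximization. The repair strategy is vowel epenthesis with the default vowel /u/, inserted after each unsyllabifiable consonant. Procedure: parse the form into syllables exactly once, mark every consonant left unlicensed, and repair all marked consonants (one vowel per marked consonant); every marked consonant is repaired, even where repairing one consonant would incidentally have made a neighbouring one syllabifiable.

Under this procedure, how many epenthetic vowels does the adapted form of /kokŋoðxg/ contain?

The unsyllabifiable consonants are /x/, /g/; each receives one epenthetic vowel.

2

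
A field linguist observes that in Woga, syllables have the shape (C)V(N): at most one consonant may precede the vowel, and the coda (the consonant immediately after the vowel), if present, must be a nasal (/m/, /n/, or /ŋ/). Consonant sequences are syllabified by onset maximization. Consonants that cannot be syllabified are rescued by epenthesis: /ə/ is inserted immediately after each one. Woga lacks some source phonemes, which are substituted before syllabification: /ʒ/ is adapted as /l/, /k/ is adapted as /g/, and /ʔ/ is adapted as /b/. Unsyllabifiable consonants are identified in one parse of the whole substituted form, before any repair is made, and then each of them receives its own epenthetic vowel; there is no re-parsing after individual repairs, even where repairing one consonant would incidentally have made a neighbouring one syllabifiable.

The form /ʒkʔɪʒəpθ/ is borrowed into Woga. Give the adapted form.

ləgəbɪləpəθə

Substitution: /ʒ/ → /l/, /k/ → /g/, /ʔ/ → /b/, giving /lgbɪləpθ/.
Under (C)V(N), the unsyllabifiable consonants are /l/, /g/, /p/, /θ/ (only a nasal (/m/, /n/, or /ŋ/) is licensed in coda position; onsets are limited to one consonant).
Each unlicensed consonant becomes the onset of a new syllable: /l/ → /lə/, /g/ → /gə/, /p/ → /pə/, /θ/ → /θə/.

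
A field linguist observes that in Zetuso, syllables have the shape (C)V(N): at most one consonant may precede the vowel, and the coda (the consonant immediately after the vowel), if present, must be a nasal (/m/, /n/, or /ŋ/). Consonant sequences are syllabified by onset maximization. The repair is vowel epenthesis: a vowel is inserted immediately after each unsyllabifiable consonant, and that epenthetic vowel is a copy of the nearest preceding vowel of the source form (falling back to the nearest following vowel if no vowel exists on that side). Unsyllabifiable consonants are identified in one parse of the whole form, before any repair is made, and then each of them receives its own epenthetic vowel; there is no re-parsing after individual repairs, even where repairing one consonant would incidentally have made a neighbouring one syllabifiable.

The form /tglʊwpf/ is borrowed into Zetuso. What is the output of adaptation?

Syllabifying with onset maximization leaves /t/, /g/, /w/, /p/, /f/ stranded (only a nasal (/m/, /n/, or /ŋ/) is licensed in coda position; onsets are limited to one consonant).
Inserting the epenthetic vowel yields /t/ → /tʊ/, /g/ → /gʊ/, /w/ → /wʊ/, /p/ → /pʊ/, /f/ → /fʊ/.

tʊgʊlʊwʊpʊfʊ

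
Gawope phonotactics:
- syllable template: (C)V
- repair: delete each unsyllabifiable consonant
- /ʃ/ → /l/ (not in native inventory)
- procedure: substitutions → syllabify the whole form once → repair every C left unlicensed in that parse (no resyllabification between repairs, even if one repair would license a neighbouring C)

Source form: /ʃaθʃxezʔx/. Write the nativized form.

laxe

Substitution: /ʃ/ → /l/, giving /laθlxezʔx/.
The consonants /θ/, /l/, /z/, /ʔ/, /x/ cannot be parsed into a legal (C)V syllable (no codas are permitted; onsets are limited to one consonant).
Each unlicensed consonant is deleted: /θ/, /l/, /z/, /ʔ/, /x/.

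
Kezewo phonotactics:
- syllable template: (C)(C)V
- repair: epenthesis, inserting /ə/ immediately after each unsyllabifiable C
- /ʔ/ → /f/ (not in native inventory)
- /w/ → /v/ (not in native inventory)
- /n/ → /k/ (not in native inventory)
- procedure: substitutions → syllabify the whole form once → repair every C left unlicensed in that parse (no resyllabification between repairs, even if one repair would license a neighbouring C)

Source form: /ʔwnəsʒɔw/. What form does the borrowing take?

fəvkəsʒɔvə

Substitution: /ʔ/ → /f/, /w/ → /v/, /n/ → /k/, giving /fvkəsʒɔv/.
Under (C)(C)V, the unsyllabifiable consonants are /f/, /v/ (no codas are permitted; onsets may contain at most 2 consonants).
Each unlicensed consonant becomes the onset of a new syllable: /f/ → /fə/, /v/ → /və/.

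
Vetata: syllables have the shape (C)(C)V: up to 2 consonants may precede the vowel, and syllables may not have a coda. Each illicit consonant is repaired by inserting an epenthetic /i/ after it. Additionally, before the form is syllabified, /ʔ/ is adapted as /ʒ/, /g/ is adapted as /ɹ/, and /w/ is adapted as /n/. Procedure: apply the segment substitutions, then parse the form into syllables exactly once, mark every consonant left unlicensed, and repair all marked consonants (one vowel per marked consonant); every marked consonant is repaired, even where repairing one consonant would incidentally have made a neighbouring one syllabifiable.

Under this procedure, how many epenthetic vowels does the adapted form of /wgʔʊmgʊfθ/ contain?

After substitution the input is /nɹʒʊmɹʊfθ/.
The unsyllabifiable consonants are /n/, /f/, /θ/; each receives one epenthetic vowel.

3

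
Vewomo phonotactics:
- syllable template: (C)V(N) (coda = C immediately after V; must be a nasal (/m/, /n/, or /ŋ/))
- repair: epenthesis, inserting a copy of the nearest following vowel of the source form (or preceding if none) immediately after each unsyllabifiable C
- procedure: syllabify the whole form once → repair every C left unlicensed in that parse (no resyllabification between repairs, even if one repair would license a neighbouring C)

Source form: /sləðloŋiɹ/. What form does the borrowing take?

sələðoloŋiɹi

Under (C)V(N), the unsyllabifiable consonants are /s/, /ð/, /ɹ/ (only a nasal (/m/, /n/, or /ŋ/) is licensed in coda position; onsets are limited to one consonant).
Inserting the epenthetic vowel yields /s/ → /sə/, /ð/ → /ðo/, /ɹ/ → /ɹi/.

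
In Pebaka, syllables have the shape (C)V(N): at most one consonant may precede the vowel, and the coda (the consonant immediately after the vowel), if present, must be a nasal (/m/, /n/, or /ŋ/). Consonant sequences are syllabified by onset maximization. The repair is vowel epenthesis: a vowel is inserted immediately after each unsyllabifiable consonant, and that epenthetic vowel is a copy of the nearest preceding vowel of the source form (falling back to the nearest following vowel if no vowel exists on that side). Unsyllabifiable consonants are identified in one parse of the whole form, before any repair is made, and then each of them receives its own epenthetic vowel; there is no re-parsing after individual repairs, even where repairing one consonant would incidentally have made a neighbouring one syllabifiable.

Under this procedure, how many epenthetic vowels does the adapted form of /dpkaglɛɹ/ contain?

4

The unsyllabifiable consonants are /d/, /p/, /g/, /ɹ/; each receives one epenthetic vowel.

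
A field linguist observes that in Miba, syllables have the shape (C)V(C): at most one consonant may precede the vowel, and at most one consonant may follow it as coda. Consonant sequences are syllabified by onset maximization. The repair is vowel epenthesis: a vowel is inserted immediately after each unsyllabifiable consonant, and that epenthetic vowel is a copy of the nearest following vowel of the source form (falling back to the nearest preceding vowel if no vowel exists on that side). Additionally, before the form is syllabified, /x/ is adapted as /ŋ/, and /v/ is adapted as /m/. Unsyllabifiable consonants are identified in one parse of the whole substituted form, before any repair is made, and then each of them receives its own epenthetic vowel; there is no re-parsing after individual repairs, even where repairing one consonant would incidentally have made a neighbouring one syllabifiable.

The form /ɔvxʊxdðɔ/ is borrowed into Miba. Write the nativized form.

Substitution: /v/ → /m/, /x/ → /ŋ/, giving /ɔmŋʊŋdðɔ/.
Under (C)V(C), the unsyllabifiable consonants are /d/ (at most one coda consonant is licensed; onsets are limited to one consonant).
Each unlicensed consonant becomes the onset of a new syllable: /d/ → /dɔ/.

ɔmŋʊŋdɔðɔ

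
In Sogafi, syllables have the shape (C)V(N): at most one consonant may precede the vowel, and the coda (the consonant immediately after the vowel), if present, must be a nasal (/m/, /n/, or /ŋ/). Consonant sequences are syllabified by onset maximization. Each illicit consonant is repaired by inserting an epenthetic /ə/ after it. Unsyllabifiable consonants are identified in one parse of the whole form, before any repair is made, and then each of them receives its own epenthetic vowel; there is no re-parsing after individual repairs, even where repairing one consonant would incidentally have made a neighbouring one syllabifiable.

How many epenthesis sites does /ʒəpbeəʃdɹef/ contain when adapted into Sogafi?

4

The unsyllabifiable consonants are /p/, /ʃ/, /d/, /f/; each receives one epenthetic vowel.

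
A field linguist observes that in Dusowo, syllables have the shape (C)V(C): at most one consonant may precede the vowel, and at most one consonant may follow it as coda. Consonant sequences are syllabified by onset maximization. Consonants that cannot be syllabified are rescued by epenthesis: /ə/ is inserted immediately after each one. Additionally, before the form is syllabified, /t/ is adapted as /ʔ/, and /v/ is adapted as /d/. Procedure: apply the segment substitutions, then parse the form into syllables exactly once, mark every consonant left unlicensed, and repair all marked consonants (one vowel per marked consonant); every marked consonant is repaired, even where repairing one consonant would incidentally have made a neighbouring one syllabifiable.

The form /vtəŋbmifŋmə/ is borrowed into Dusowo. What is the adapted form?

dəʔəŋbəmifŋəmə

Substitution: /v/ → /d/, /t/ → /ʔ/, giving /dʔəŋbmifŋmə/.
Under (C)V(C), the unsyllabifiable consonants are /d/, /b/, /ŋ/ (at most one coda consonant is licensed; onsets are limited to one consonant).
Each unlicensed consonant becomes the onset of a new syllable: /d/ → /də/, /b/ → /bə/, /ŋ/ → /ŋə/.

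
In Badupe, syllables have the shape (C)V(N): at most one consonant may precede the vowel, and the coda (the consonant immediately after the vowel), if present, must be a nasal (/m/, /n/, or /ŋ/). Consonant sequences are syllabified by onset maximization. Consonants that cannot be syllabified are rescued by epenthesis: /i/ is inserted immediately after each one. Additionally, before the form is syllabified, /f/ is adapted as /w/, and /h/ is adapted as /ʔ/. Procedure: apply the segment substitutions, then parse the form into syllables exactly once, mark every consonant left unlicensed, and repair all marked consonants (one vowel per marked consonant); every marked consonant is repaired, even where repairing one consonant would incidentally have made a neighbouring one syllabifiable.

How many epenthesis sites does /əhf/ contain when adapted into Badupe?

2

After substitution the input is /əʔw/.
The unsyllabifiable consonants are /ʔ/, /w/; each receives one epenthetic vowel.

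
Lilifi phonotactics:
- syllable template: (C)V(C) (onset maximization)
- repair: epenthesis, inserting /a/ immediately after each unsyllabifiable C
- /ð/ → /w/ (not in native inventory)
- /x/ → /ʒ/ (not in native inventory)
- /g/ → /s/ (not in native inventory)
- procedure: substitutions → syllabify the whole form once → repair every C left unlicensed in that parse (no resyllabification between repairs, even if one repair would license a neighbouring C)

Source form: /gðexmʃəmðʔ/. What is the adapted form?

Substitution: /g/ → /s/, /ð/ → /w/, /x/ → /ʒ/, giving /sweʒmʃəmwʔ/.
Under (C)V(C), the unsyllabifiable consonants are /s/, /m/, /w/, /ʔ/ (at most one coda consonant is licensed; onsets are limited to one consonant).
Each unlicensed consonant becomes the onset of a new syllable: /s/ → /sa/, /m/ → /ma/, /w/ → /wa/, /ʔ/ → /ʔa/.

saweʒmaʃəmwaʔa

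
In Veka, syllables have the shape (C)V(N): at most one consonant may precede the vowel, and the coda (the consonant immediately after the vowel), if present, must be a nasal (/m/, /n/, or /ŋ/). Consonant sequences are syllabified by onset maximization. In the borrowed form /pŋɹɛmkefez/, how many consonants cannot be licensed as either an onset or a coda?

3

The consonants /p/, /ŋ/, /z/ cannot be parsed into a legal (C)V(N) syllable (only a nasal (/m/, /n/, or /ŋ/) is licensed in coda position; onsets are limited to one consonant).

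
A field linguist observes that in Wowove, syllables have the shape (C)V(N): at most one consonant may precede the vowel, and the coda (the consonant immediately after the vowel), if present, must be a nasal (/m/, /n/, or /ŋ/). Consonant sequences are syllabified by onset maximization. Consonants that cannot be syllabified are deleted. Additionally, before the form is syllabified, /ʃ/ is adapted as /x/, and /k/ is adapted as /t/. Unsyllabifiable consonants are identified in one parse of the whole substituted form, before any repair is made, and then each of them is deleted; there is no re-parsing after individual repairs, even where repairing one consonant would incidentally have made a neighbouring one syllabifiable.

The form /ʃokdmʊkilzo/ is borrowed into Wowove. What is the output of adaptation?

xomʊtizo

Substitution: /ʃ/ → /x/, /k/ → /t/, giving /xotdmʊtilzo/.
Syllabifying with onset maximization leaves /t/, /d/, /l/ stranded (only a nasal (/m/, /n/, or /ŋ/) is licensed in coda position; onsets are limited to one consonant).
Deleting the stranded consonants removes /t/, /d/, /l/.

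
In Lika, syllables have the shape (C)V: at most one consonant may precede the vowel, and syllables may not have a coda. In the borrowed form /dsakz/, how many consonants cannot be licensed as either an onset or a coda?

3

Under (C)V, the unsyllabifiable consonants are /d/, /k/, /z/ (no codas are permitted; onsets are limited to one consonant).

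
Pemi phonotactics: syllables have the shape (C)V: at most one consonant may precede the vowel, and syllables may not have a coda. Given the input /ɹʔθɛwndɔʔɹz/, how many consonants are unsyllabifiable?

7

The consonants /ɹ/, /ʔ/, /w/, /n/, /ʔ/, /ɹ/, /z/ cannot be parsed into a legal (C)V syllable (no codas are permitted; onsets are limited to one consonant).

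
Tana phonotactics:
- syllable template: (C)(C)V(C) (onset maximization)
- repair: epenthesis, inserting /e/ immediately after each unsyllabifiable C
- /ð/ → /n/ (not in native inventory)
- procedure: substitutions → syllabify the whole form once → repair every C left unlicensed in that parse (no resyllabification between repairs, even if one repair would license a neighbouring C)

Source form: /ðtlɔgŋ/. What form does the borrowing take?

netlɔgŋe

Substitution: /ð/ → /n/, giving /ntlɔgŋ/.
The consonants /n/, /ŋ/ cannot be parsed into a legal (C)(C)V(C) syllable (at most one coda consonant is licensed; onsets may contain at most 2 consonants).
Inserting the epenthetic vowel yields /n/ → /ne/, /ŋ/ → /ŋe/.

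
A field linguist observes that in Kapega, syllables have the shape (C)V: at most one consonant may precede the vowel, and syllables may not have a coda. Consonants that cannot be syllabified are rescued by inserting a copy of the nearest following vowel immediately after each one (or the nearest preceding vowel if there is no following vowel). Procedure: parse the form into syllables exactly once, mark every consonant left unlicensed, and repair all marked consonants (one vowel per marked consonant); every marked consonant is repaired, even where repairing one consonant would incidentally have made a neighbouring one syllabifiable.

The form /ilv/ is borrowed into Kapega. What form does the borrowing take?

Under (C)V, the unsyllabifiable consonants are /l/, /v/ (no codas are permitted; onsets are limited to one consonant).
Each unlicensed consonant becomes the onset of a new syllable: /l/ → /li/, /v/ → /vi/.

ilivi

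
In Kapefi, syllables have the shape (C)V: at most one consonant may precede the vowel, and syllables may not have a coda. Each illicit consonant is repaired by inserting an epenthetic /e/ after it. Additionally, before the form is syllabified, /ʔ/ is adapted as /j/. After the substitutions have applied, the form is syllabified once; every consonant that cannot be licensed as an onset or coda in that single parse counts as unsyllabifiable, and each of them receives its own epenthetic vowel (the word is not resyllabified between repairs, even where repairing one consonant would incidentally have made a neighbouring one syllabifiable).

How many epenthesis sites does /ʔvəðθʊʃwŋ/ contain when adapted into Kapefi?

5

After substitution the input is /jvəðθʊʃwŋ/.
The unsyllabifiable consonants are /j/, /ð/, /ʃ/, /w/, /ŋ/; each receives one epenthetic vowel.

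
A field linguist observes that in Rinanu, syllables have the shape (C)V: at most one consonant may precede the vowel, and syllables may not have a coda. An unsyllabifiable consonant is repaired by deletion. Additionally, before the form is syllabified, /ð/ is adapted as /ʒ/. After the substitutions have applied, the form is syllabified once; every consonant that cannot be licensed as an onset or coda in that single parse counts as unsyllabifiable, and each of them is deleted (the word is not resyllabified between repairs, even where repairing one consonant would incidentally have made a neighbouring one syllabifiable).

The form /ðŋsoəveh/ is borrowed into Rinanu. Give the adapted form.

Substitution: /ð/ → /ʒ/, giving /ʒŋsoəveh/.
Syllabifying with onset maximization leaves /ʒ/, /ŋ/, /h/ stranded (no codas are permitted; onsets are limited to one consonant).
Deleting the stranded consonants removes /ʒ/, /ŋ/, /h/.

soəve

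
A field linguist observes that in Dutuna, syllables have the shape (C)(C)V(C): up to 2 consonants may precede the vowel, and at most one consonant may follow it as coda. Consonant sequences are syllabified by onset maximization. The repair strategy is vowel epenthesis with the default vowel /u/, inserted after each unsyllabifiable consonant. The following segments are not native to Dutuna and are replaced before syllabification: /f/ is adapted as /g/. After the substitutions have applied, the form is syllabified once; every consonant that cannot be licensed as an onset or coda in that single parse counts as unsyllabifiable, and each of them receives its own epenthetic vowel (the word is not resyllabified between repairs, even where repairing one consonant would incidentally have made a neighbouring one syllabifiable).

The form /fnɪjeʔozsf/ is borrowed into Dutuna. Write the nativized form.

Substitution: /f/ → /g/, giving /gnɪjeʔozsg/.
Syllabifying with onset maximization leaves /s/, /g/ stranded (at most one coda consonant is licensed; onsets may contain at most 2 consonants).
Each unlicensed consonant becomes the onset of a new syllable: /s/ → /su/, /g/ → /gu/.

gnɪjeʔozsugu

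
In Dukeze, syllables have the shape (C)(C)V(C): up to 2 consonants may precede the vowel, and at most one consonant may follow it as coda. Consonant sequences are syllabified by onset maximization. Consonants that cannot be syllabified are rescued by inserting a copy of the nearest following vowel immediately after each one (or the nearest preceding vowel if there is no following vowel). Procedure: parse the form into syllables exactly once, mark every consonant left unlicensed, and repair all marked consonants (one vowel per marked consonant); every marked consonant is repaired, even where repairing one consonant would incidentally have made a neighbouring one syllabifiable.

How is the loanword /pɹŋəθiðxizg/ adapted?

Under (C)(C)V(C), the unsyllabifiable consonants are /p/, /g/ (at most one coda consonant is licensed; onsets may contain at most 2 consonants).
Epenthesis after each stranded consonant: /p/ → /pə/, /g/ → /gi/.

pəɹŋəθiðxizgi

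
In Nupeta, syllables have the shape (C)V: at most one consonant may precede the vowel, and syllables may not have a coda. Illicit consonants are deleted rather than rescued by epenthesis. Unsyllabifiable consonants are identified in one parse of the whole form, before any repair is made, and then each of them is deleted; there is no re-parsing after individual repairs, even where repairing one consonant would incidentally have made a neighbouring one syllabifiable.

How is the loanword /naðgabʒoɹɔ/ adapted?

nagaʒoɹɔ

The consonants /ð/, /b/ cannot be parsed into a legal (C)V syllable (no codas are permitted; onsets are limited to one consonant).
Deleting the stranded consonants removes /ð/, /b/.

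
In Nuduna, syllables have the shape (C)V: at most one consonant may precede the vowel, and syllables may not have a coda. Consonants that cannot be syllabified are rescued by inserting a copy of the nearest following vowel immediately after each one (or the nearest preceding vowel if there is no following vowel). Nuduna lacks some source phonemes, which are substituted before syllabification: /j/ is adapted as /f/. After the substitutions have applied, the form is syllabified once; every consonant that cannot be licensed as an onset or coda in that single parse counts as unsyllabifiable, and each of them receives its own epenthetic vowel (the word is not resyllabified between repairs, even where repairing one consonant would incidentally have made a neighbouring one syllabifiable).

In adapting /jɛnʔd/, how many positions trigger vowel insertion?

After substitution the input is /fɛnʔd/.
The unsyllabifiable consonants are /n/, /ʔ/, /d/; each receives one epenthetic vowel.

3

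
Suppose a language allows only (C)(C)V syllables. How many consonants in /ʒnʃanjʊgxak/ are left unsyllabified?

2

Under (C)(C)V, the unsyllabifiable consonants are /ʒ/, /k/ (no codas are permitted; onsets may contain at most 2 consonants).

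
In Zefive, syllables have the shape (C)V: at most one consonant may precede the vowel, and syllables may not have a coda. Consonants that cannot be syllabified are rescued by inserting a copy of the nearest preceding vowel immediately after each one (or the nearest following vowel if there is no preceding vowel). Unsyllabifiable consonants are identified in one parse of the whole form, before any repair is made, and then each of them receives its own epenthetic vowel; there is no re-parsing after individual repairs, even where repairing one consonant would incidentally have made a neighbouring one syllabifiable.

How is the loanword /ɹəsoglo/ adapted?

ɹəsogolo

Under (C)V, the unsyllabifiable consonants are /g/ (no codas are permitted; onsets are limited to one consonant).
Each unlicensed consonant becomes the onset of a new syllable: /g/ → /go/.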